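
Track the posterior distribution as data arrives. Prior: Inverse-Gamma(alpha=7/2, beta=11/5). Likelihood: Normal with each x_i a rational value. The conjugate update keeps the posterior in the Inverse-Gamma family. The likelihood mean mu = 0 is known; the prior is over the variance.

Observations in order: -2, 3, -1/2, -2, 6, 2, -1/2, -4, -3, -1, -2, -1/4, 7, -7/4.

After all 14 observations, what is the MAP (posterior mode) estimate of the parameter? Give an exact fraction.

obs 1: x=-2 → posterior Inverse-Gamma(4, 21/5)
obs 2: x=3 → posterior Inverse-Gamma(9/2, 87/10)
obs 3: x=-1/2 → posterior Inverse-Gamma(5, 353/40)
obs 4: x=-2 → posterior Inverse-Gamma(11/2, 433/40)
obs 5: x=6 → posterior Inverse-Gamma(6, 1153/40)
obs 6: x=2 → posterior Inverse-Gamma(13/2, 1233/40)
obs 7: x=-1/2 → posterior Inverse-Gamma(7, 619/20)
obs 8: x=-4 → posterior Inverse-Gamma(15/2, 779/20)
obs 9: x=-3 → posterior Inverse-Gamma(8, 869/20)
obs 10: x=-1 → posterior Inverse-Gamma(17/2, 879/20)
obs 11: x=-2 → posterior Inverse-Gamma(9, 919/20)
obs 12: x=-1/4 → posterior Inverse-Gamma(19/2, 7357/160)
obs 13: x=7 → posterior Inverse-Gamma(10, 11277/160)
obs 14: x=-7/4 → posterior Inverse-Gamma(21/2, 5761/80)

5761/920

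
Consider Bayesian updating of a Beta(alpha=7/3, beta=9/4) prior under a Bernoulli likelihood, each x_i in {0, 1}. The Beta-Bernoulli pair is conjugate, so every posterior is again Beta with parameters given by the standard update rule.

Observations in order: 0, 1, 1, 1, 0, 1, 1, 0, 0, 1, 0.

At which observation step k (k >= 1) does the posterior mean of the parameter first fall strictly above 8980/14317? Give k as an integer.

obs 1: x=0 → posterior Beta(7/3, 13/4)
obs 2: x=1 → posterior Beta(10/3, 13/4)
obs 3: x=1 → posterior Beta(13/3, 13/4)
obs 4: x=1 → posterior Beta(16/3, 13/4)
obs 5: x=0 → posterior Beta(16/3, 17/4)
obs 6: x=1 → posterior Beta(19/3, 17/4)
obs 7: x=1 → posterior Beta(22/3, 17/4)
obs 8: x=0 → posterior Beta(22/3, 21/4)
obs 9: x=0 → posterior Beta(22/3, 25/4)
obs 10: x=1 → posterior Beta(25/3, 25/4)
obs 11: x=0 → posterior Beta(25/3, 29/4)

k = 7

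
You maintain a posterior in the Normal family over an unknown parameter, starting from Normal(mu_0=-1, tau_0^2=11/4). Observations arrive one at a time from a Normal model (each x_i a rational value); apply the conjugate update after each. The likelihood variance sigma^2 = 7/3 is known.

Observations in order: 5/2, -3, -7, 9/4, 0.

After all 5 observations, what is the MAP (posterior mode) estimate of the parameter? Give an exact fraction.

obs 1: x=5/2 → posterior Normal(109/122, 77/61)
obs 2: x=-3 → posterior Normal(-89/188, 77/94)
obs 3: x=-7 → posterior Normal(-551/254, 77/127)
obs 4: x=9/4 → posterior Normal(-161/128, 77/160)
obs 5: x=0 → posterior Normal(-805/772, 77/193)

-805/772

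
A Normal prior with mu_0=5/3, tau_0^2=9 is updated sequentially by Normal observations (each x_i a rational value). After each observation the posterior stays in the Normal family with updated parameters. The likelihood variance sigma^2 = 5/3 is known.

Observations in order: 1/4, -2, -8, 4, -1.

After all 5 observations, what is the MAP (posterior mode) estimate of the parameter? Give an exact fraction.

obs 1: x=1/4 → posterior Normal(181/384, 45/32)
obs 2: x=-2 → posterior Normal(-467/708, 45/59)
obs 3: x=-8 → posterior Normal(-3059/1032, 45/86)
obs 4: x=4 → posterior Normal(-1763/1356, 45/113)
obs 5: x=-1 → posterior Normal(-2087/1680, 9/28)

-2087/1680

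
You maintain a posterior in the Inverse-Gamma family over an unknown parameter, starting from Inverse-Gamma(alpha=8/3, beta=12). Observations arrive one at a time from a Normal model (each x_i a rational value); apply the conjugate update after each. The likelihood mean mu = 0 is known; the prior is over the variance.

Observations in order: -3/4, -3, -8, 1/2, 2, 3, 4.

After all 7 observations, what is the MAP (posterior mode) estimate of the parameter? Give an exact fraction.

obs 1: x=-3/4 → posterior Inverse-Gamma(19/6, 393/32)
obs 2: x=-3 → posterior Inverse-Gamma(11/3, 537/32)
obs 3: x=-8 → posterior Inverse-Gamma(25/6, 1561/32)
obs 4: x=1/2 → posterior Inverse-Gamma(14/3, 1565/32)
obs 5: x=2 → posterior Inverse-Gamma(31/6, 1629/32)
obs 6: x=3 → posterior Inverse-Gamma(17/3, 1773/32)
obs 7: x=4 → posterior Inverse-Gamma(37/6, 2029/32)

6087/688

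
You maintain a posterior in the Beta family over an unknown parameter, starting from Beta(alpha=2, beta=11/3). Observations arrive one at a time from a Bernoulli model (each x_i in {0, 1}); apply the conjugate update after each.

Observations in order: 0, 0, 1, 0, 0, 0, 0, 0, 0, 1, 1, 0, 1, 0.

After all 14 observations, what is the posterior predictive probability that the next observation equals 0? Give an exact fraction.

obs 1: x=0 → posterior Beta(2, 14/3)
obs 2: x=0 → posterior Beta(2, 17/3)
obs 3: x=1 → posterior Beta(3, 17/3)
obs 4: x=0 → posterior Beta(3, 20/3)
obs 5: x=0 → posterior Beta(3, 23/3)
obs 6: x=0 → posterior Beta(3, 26/3)
obs 7: x=0 → posterior Beta(3, 29/3)
obs 8: x=0 → posterior Beta(3, 32/3)
obs 9: x=0 → posterior Beta(3, 35/3)
obs 10: x=1 → posterior Beta(4, 35/3)
obs 11: x=1 → posterior Beta(5, 35/3)
obs 12: x=0 → posterior Beta(5, 38/3)
obs 13: x=1 → posterior Beta(6, 38/3)
obs 14: x=0 → posterior Beta(6, 41/3)

41/59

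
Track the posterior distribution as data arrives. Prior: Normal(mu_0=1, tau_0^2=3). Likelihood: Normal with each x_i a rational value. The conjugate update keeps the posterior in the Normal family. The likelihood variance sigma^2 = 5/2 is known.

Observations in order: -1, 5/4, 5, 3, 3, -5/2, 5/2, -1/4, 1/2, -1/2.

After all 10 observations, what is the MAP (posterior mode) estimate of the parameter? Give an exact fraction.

obs 1: x=-1 → posterior Normal(-1/11, 15/11)
obs 2: x=5/4 → posterior Normal(13/34, 15/17)
obs 3: x=5 → posterior Normal(73/46, 15/23)
obs 4: x=3 → posterior Normal(109/58, 15/29)
obs 5: x=3 → posterior Normal(29/14, 3/7)
obs 6: x=-5/2 → posterior Normal(115/82, 15/41)
obs 7: x=5/2 → posterior Normal(145/94, 15/47)
obs 8: x=-1/4 → posterior Normal(71/53, 15/53)
obs 9: x=1/2 → posterior Normal(74/59, 15/59)
obs 10: x=-1/2 → posterior Normal(71/65, 3/13)

71/65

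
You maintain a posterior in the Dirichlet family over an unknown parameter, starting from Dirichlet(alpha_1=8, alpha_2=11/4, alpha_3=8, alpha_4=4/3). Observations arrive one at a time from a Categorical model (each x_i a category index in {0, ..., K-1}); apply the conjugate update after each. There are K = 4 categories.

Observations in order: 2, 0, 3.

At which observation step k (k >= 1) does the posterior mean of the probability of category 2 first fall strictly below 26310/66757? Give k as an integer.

obs 1: x=2 → posterior Dirichlet(8, 11/4, 9, 4/3)
obs 2: x=0 → posterior Dirichlet(9, 11/4, 9, 4/3)
obs 3: x=3 → posterior Dirichlet(9, 11/4, 9, 7/3)

k = 3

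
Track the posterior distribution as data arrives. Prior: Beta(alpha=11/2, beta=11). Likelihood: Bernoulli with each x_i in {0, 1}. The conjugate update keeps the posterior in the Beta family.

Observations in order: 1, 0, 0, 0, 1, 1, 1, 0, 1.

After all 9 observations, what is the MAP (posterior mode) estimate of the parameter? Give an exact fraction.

19/47

obs 1: x=1 → posterior Beta(13/2, 11)
obs 2: x=0 → posterior Beta(13/2, 12)
obs 3: x=0 → posterior Beta(13/2, 13)
obs 4: x=0 → posterior Beta(13/2, 14)
obs 5: x=1 → posterior Beta(15/2, 14)
obs 6: x=1 → posterior Beta(17/2, 14)
obs 7: x=1 → posterior Beta(19/2, 14)
obs 8: x=0 → posterior Beta(19/2, 15)
obs 9: x=1 → posterior Beta(21/2, 15)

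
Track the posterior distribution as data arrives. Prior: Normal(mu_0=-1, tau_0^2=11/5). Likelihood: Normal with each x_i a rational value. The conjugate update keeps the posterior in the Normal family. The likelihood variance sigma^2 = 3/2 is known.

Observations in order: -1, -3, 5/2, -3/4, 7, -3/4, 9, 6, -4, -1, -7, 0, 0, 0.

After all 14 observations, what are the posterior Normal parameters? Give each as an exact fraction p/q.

obs 1: x=-1 → posterior Normal(-1, 33/37)
obs 2: x=-3 → posterior Normal(-103/59, 33/59)
obs 3: x=5/2 → posterior Normal(-16/27, 11/27)
obs 4: x=-3/4 → posterior Normal(-129/206, 33/103)
obs 5: x=7 → posterior Normal(179/250, 33/125)
obs 6: x=-3/4 → posterior Normal(73/147, 11/49)
obs 7: x=9 → posterior Normal(271/169, 33/169)
obs 8: x=6 → posterior Normal(403/191, 33/191)
obs 9: x=-4 → posterior Normal(105/71, 11/71)
obs 10: x=-1 → posterior Normal(293/235, 33/235)
obs 11: x=-7 → posterior Normal(139/257, 33/257)
obs 12: x=0 → posterior Normal(139/279, 11/93)
obs 13: x=0 → posterior Normal(139/301, 33/301)
obs 14: x=0 → posterior Normal(139/323, 33/323)

mu_0=139/323, tau_0^2=33/323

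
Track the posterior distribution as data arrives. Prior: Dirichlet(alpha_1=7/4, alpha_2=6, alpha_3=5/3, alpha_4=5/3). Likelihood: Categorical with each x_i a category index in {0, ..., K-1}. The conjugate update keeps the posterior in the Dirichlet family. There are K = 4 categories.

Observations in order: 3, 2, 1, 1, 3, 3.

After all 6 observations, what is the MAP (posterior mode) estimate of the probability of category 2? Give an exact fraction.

obs 1: x=3 → posterior Dirichlet(7/4, 6, 5/3, 8/3)
obs 2: x=2 → posterior Dirichlet(7/4, 6, 8/3, 8/3)
obs 3: x=1 → posterior Dirichlet(7/4, 7, 8/3, 8/3)
obs 4: x=1 → posterior Dirichlet(7/4, 8, 8/3, 8/3)
obs 5: x=3 → posterior Dirichlet(7/4, 8, 8/3, 11/3)
obs 6: x=3 → posterior Dirichlet(7/4, 8, 8/3, 14/3)

20/157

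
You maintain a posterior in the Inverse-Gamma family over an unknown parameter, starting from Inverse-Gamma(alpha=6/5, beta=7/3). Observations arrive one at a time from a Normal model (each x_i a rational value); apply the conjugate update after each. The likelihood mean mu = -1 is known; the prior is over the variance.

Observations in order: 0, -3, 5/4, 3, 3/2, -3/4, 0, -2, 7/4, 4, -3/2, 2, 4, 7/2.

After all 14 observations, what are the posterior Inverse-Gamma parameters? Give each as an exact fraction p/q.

obs 1: x=0 → posterior Inverse-Gamma(17/10, 17/6)
obs 2: x=-3 → posterior Inverse-Gamma(11/5, 29/6)
obs 3: x=5/4 → posterior Inverse-Gamma(27/10, 707/96)
obs 4: x=3 → posterior Inverse-Gamma(16/5, 1475/96)
obs 5: x=3/2 → posterior Inverse-Gamma(37/10, 1775/96)
obs 6: x=-3/4 → posterior Inverse-Gamma(21/5, 889/48)
obs 7: x=0 → posterior Inverse-Gamma(47/10, 913/48)
obs 8: x=-2 → posterior Inverse-Gamma(26/5, 937/48)
obs 9: x=7/4 → posterior Inverse-Gamma(57/10, 2237/96)
obs 10: x=4 → posterior Inverse-Gamma(31/5, 3437/96)
obs 11: x=-3/2 → posterior Inverse-Gamma(67/10, 3449/96)
obs 12: x=2 → posterior Inverse-Gamma(36/5, 3881/96)
obs 13: x=4 → posterior Inverse-Gamma(77/10, 5081/96)
obs 14: x=7/2 → posterior Inverse-Gamma(41/5, 6053/96)

alpha=41/5, beta=6053/96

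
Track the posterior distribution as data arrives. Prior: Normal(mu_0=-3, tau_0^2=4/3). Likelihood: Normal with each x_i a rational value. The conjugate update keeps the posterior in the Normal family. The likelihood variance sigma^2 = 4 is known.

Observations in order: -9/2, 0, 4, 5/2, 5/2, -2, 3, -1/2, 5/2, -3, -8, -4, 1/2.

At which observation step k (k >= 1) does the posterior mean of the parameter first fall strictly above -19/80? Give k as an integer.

k = 9

obs 1: x=-9/2 → posterior Normal(-27/8, 1)
obs 2: x=0 → posterior Normal(-27/10, 4/5)
obs 3: x=4 → posterior Normal(-19/12, 2/3)
obs 4: x=5/2 → posterior Normal(-1, 4/7)
obs 5: x=5/2 → posterior Normal(-9/16, 1/2)
obs 6: x=-2 → posterior Normal(-13/18, 4/9)
obs 7: x=3 → posterior Normal(-7/20, 2/5)
obs 8: x=-1/2 → posterior Normal(-4/11, 4/11)
obs 9: x=5/2 → posterior Normal(-1/8, 1/3)
obs 10: x=-3 → posterior Normal(-9/26, 4/13)
obs 11: x=-8 → posterior Normal(-25/28, 2/7)
obs 12: x=-4 → posterior Normal(-11/10, 4/15)
obs 13: x=1/2 → posterior Normal(-1, 1/4)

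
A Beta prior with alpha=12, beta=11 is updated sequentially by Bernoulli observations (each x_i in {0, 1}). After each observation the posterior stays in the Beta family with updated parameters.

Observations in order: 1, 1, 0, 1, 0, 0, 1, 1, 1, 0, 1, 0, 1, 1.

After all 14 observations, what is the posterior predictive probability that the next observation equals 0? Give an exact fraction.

16/37

obs 1: x=1 → posterior Beta(13, 11)
obs 2: x=1 → posterior Beta(14, 11)
obs 3: x=0 → posterior Beta(14, 12)
obs 4: x=1 → posterior Beta(15, 12)
obs 5: x=0 → posterior Beta(15, 13)
obs 6: x=0 → posterior Beta(15, 14)
obs 7: x=1 → posterior Beta(16, 14)
obs 8: x=1 → posterior Beta(17, 14)
obs 9: x=1 → posterior Beta(18, 14)
obs 10: x=0 → posterior Beta(18, 15)
obs 11: x=1 → posterior Beta(19, 15)
obs 12: x=0 → posterior Beta(19, 16)
obs 13: x=1 → posterior Beta(20, 16)
obs 14: x=1 → posterior Beta(21, 16)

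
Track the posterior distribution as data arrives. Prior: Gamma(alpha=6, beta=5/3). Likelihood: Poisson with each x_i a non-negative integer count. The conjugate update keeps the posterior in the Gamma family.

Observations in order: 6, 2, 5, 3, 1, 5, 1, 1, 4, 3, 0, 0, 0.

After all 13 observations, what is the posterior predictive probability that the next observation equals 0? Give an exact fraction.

6423164283539758847990609125316979283942986441574035451019264/73726012172171197797121788497772307620990118320641353655221487

obs 1: x=6 → posterior Gamma(12, 8/3)
obs 2: x=2 → posterior Gamma(14, 11/3)
obs 3: x=5 → posterior Gamma(19, 14/3)
obs 4: x=3 → posterior Gamma(22, 17/3)
obs 5: x=1 → posterior Gamma(23, 20/3)
obs 6: x=5 → posterior Gamma(28, 23/3)
obs 7: x=1 → posterior Gamma(29, 26/3)
obs 8: x=1 → posterior Gamma(30, 29/3)
obs 9: x=4 → posterior Gamma(34, 32/3)
obs 10: x=3 → posterior Gamma(37, 35/3)
obs 11: x=0 → posterior Gamma(37, 38/3)
obs 12: x=0 → posterior Gamma(37, 41/3)
obs 13: x=0 → posterior Gamma(37, 44/3)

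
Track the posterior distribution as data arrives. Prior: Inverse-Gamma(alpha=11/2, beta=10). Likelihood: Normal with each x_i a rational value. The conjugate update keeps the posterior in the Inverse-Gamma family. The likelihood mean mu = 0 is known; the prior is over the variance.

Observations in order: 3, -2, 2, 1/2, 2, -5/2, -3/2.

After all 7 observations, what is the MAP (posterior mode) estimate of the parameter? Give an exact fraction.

199/80

obs 1: x=3 → posterior Inverse-Gamma(6, 29/2)
obs 2: x=-2 → posterior Inverse-Gamma(13/2, 33/2)
obs 3: x=2 → posterior Inverse-Gamma(7, 37/2)
obs 4: x=1/2 → posterior Inverse-Gamma(15/2, 149/8)
obs 5: x=2 → posterior Inverse-Gamma(8, 165/8)
obs 6: x=-5/2 → posterior Inverse-Gamma(17/2, 95/4)
obs 7: x=-3/2 → posterior Inverse-Gamma(9, 199/8)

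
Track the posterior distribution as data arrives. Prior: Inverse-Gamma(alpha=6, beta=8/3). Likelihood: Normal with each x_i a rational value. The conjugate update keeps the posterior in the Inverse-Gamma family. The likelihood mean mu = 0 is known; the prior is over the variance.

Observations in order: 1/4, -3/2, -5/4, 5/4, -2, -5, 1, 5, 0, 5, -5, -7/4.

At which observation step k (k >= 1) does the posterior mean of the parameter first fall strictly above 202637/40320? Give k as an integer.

obs 1: x=1/4 → posterior Inverse-Gamma(13/2, 259/96)
obs 2: x=-3/2 → posterior Inverse-Gamma(7, 367/96)
obs 3: x=-5/4 → posterior Inverse-Gamma(15/2, 221/48)
obs 4: x=5/4 → posterior Inverse-Gamma(8, 517/96)
obs 5: x=-2 → posterior Inverse-Gamma(17/2, 709/96)
obs 6: x=-5 → posterior Inverse-Gamma(9, 1909/96)
obs 7: x=1 → posterior Inverse-Gamma(19/2, 1957/96)
obs 8: x=5 → posterior Inverse-Gamma(10, 3157/96)
obs 9: x=0 → posterior Inverse-Gamma(21/2, 3157/96)
obs 10: x=5 → posterior Inverse-Gamma(11, 4357/96)
obs 11: x=-5 → posterior Inverse-Gamma(23/2, 5557/96)
obs 12: x=-7/4 → posterior Inverse-Gamma(12, 713/12)

k = 11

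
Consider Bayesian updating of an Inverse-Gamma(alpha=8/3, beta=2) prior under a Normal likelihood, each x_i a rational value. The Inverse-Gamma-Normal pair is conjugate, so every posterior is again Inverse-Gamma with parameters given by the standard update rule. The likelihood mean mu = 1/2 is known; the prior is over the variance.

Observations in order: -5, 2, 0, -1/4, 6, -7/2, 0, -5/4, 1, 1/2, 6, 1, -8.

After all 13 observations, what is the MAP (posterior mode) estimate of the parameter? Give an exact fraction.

4557/488

obs 1: x=-5 → posterior Inverse-Gamma(19/6, 137/8)
obs 2: x=2 → posterior Inverse-Gamma(11/3, 73/4)
obs 3: x=0 → posterior Inverse-Gamma(25/6, 147/8)
obs 4: x=-1/4 → posterior Inverse-Gamma(14/3, 597/32)
obs 5: x=6 → posterior Inverse-Gamma(31/6, 1081/32)
obs 6: x=-7/2 → posterior Inverse-Gamma(17/3, 1337/32)
obs 7: x=0 → posterior Inverse-Gamma(37/6, 1341/32)
obs 8: x=-5/4 → posterior Inverse-Gamma(20/3, 695/16)
obs 9: x=1 → posterior Inverse-Gamma(43/6, 697/16)
obs 10: x=1/2 → posterior Inverse-Gamma(23/3, 697/16)
obs 11: x=6 → posterior Inverse-Gamma(49/6, 939/16)
obs 12: x=1 → posterior Inverse-Gamma(26/3, 941/16)
obs 13: x=-8 → posterior Inverse-Gamma(55/6, 1519/16)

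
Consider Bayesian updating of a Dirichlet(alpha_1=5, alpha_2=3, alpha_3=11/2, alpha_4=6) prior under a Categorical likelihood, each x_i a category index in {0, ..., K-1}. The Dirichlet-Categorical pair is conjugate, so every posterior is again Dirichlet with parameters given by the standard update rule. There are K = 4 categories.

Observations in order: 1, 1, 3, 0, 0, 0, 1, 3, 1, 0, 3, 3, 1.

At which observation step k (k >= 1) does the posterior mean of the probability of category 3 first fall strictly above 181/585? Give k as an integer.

obs 1: x=1 → posterior Dirichlet(5, 4, 11/2, 6)
obs 2: x=1 → posterior Dirichlet(5, 5, 11/2, 6)
obs 3: x=3 → posterior Dirichlet(5, 5, 11/2, 7)
obs 4: x=0 → posterior Dirichlet(6, 5, 11/2, 7)
obs 5: x=0 → posterior Dirichlet(7, 5, 11/2, 7)
obs 6: x=0 → posterior Dirichlet(8, 5, 11/2, 7)
obs 7: x=1 → posterior Dirichlet(8, 6, 11/2, 7)
obs 8: x=3 → posterior Dirichlet(8, 6, 11/2, 8)
obs 9: x=1 → posterior Dirichlet(8, 7, 11/2, 8)
obs 10: x=0 → posterior Dirichlet(9, 7, 11/2, 8)
obs 11: x=3 → posterior Dirichlet(9, 7, 11/2, 9)
obs 12: x=3 → posterior Dirichlet(9, 7, 11/2, 10)
obs 13: x=1 → posterior Dirichlet(9, 8, 11/2, 10)

k = 3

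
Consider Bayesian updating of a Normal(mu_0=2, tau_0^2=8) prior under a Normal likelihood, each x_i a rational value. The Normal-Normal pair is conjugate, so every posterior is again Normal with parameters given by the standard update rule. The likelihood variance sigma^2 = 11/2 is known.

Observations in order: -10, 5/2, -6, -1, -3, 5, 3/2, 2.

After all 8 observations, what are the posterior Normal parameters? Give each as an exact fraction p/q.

mu_0=-122/139, tau_0^2=88/139

obs 1: x=-10 → posterior Normal(-46/9, 88/27)
obs 2: x=5/2 → posterior Normal(-98/43, 88/43)
obs 3: x=-6 → posterior Normal(-194/59, 88/59)
obs 4: x=-1 → posterior Normal(-14/5, 88/75)
obs 5: x=-3 → posterior Normal(-258/91, 88/91)
obs 6: x=5 → posterior Normal(-178/107, 88/107)
obs 7: x=3/2 → posterior Normal(-154/123, 88/123)
obs 8: x=2 → posterior Normal(-122/139, 88/139)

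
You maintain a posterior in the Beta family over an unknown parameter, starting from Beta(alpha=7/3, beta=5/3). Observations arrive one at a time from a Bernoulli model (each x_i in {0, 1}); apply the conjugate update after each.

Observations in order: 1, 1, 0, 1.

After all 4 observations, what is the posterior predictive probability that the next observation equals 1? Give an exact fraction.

2/3

obs 1: x=1 → posterior Beta(10/3, 5/3)
obs 2: x=1 → posterior Beta(13/3, 5/3)
obs 3: x=0 → posterior Beta(13/3, 8/3)
obs 4: x=1 → posterior Beta(16/3, 8/3)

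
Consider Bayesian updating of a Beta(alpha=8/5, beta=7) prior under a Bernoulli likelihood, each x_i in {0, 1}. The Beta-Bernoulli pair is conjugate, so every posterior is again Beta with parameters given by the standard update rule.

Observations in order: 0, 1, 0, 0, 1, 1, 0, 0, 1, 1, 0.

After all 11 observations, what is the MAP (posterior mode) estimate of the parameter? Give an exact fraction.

7/22

obs 1: x=0 → posterior Beta(8/5, 8)
obs 2: x=1 → posterior Beta(13/5, 8)
obs 3: x=0 → posterior Beta(13/5, 9)
obs 4: x=0 → posterior Beta(13/5, 10)
obs 5: x=1 → posterior Beta(18/5, 10)
obs 6: x=1 → posterior Beta(23/5, 10)
obs 7: x=0 → posterior Beta(23/5, 11)
obs 8: x=0 → posterior Beta(23/5, 12)
obs 9: x=1 → posterior Beta(28/5, 12)
obs 10: x=1 → posterior Beta(33/5, 12)
obs 11: x=0 → posterior Beta(33/5, 13)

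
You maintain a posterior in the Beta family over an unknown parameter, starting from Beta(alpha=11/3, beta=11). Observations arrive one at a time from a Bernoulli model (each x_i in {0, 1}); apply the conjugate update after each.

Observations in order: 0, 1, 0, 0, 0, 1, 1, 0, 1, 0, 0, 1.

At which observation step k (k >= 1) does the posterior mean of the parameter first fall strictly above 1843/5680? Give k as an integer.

obs 1: x=0 → posterior Beta(11/3, 12)
obs 2: x=1 → posterior Beta(14/3, 12)
obs 3: x=0 → posterior Beta(14/3, 13)
obs 4: x=0 → posterior Beta(14/3, 14)
obs 5: x=0 → posterior Beta(14/3, 15)
obs 6: x=1 → posterior Beta(17/3, 15)
obs 7: x=1 → posterior Beta(20/3, 15)
obs 8: x=0 → posterior Beta(20/3, 16)
obs 9: x=1 → posterior Beta(23/3, 16)
obs 10: x=0 → posterior Beta(23/3, 17)
obs 11: x=0 → posterior Beta(23/3, 18)
obs 12: x=1 → posterior Beta(26/3, 18)

k = 12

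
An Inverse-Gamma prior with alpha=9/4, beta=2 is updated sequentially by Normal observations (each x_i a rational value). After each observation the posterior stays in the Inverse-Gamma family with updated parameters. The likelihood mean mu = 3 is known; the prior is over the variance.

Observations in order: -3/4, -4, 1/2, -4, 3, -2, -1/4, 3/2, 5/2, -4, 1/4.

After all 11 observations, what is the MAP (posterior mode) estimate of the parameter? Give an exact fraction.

obs 1: x=-3/4 → posterior Inverse-Gamma(11/4, 289/32)
obs 2: x=-4 → posterior Inverse-Gamma(13/4, 1073/32)
obs 3: x=1/2 → posterior Inverse-Gamma(15/4, 1173/32)
obs 4: x=-4 → posterior Inverse-Gamma(17/4, 1957/32)
obs 5: x=3 → posterior Inverse-Gamma(19/4, 1957/32)
obs 6: x=-2 → posterior Inverse-Gamma(21/4, 2357/32)
obs 7: x=-1/4 → posterior Inverse-Gamma(23/4, 1263/16)
obs 8: x=3/2 → posterior Inverse-Gamma(25/4, 1281/16)
obs 9: x=5/2 → posterior Inverse-Gamma(27/4, 1283/16)
obs 10: x=-4 → posterior Inverse-Gamma(29/4, 1675/16)
obs 11: x=1/4 → posterior Inverse-Gamma(31/4, 3471/32)

3471/280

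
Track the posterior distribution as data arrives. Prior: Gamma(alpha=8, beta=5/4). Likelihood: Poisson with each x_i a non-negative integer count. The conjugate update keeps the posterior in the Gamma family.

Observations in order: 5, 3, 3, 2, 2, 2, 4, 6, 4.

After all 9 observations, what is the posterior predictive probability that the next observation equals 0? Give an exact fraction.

791717805254439023624865699561776475898803884688668051353443161/29873632717245815267654448326919473927773651666939258575439453125

obs 1: x=5 → posterior Gamma(13, 9/4)
obs 2: x=3 → posterior Gamma(16, 13/4)
obs 3: x=3 → posterior Gamma(19, 17/4)
obs 4: x=2 → posterior Gamma(21, 21/4)
obs 5: x=2 → posterior Gamma(23, 25/4)
obs 6: x=2 → posterior Gamma(25, 29/4)
obs 7: x=4 → posterior Gamma(29, 33/4)
obs 8: x=6 → posterior Gamma(35, 37/4)
obs 9: x=4 → posterior Gamma(39, 41/4)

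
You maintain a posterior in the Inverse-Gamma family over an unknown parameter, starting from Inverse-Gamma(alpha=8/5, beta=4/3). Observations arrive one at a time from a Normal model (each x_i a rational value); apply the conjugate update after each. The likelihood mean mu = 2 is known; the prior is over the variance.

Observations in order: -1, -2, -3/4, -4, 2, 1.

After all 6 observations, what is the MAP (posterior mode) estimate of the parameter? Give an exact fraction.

obs 1: x=-1 → posterior Inverse-Gamma(21/10, 35/6)
obs 2: x=-2 → posterior Inverse-Gamma(13/5, 83/6)
obs 3: x=-3/4 → posterior Inverse-Gamma(31/10, 1691/96)
obs 4: x=-4 → posterior Inverse-Gamma(18/5, 3419/96)
obs 5: x=2 → posterior Inverse-Gamma(41/10, 3419/96)
obs 6: x=1 → posterior Inverse-Gamma(23/5, 3467/96)

17335/2688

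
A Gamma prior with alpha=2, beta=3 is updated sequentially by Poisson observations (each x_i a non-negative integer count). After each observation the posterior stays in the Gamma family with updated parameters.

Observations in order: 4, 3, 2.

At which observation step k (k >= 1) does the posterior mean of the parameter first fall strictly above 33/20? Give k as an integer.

k = 2

obs 1: x=4 → posterior Gamma(6, 4)
obs 2: x=3 → posterior Gamma(9, 5)
obs 3: x=2 → posterior Gamma(11, 6)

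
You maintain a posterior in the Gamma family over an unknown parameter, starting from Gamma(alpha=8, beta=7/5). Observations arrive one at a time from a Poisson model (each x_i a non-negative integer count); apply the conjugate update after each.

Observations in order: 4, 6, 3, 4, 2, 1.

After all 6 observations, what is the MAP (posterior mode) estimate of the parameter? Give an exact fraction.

135/37

obs 1: x=4 → posterior Gamma(12, 12/5)
obs 2: x=6 → posterior Gamma(18, 17/5)
obs 3: x=3 → posterior Gamma(21, 22/5)
obs 4: x=4 → posterior Gamma(25, 27/5)
obs 5: x=2 → posterior Gamma(27, 32/5)
obs 6: x=1 → posterior Gamma(28, 37/5)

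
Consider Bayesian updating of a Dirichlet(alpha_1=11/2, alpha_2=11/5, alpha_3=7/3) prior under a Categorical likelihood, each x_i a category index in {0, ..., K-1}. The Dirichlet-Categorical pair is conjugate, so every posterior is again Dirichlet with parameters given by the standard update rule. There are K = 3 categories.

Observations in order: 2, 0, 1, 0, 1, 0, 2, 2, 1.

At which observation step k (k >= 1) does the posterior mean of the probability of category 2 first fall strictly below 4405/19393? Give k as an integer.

obs 1: x=2 → posterior Dirichlet(11/2, 11/5, 10/3)
obs 2: x=0 → posterior Dirichlet(13/2, 11/5, 10/3)
obs 3: x=1 → posterior Dirichlet(13/2, 16/5, 10/3)
obs 4: x=0 → posterior Dirichlet(15/2, 16/5, 10/3)
obs 5: x=1 → posterior Dirichlet(15/2, 21/5, 10/3)
obs 6: x=0 → posterior Dirichlet(17/2, 21/5, 10/3)
obs 7: x=2 → posterior Dirichlet(17/2, 21/5, 13/3)
obs 8: x=2 → posterior Dirichlet(17/2, 21/5, 16/3)
obs 9: x=1 → posterior Dirichlet(17/2, 26/5, 16/3)

k = 5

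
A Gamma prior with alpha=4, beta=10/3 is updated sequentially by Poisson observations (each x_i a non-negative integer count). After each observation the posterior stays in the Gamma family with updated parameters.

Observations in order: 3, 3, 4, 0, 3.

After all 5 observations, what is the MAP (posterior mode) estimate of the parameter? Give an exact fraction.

obs 1: x=3 → posterior Gamma(7, 13/3)
obs 2: x=3 → posterior Gamma(10, 16/3)
obs 3: x=4 → posterior Gamma(14, 19/3)
obs 4: x=0 → posterior Gamma(14, 22/3)
obs 5: x=3 → posterior Gamma(17, 25/3)

48/25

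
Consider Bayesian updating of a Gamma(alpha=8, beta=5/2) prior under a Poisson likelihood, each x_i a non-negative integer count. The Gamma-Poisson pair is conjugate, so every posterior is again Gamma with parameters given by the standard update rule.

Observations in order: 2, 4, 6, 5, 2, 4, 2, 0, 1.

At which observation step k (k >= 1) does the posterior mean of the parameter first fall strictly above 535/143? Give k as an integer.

obs 1: x=2 → posterior Gamma(10, 7/2)
obs 2: x=4 → posterior Gamma(14, 9/2)
obs 3: x=6 → posterior Gamma(20, 11/2)
obs 4: x=5 → posterior Gamma(25, 13/2)
obs 5: x=2 → posterior Gamma(27, 15/2)
obs 6: x=4 → posterior Gamma(31, 17/2)
obs 7: x=2 → posterior Gamma(33, 19/2)
obs 8: x=0 → posterior Gamma(33, 21/2)
obs 9: x=1 → posterior Gamma(34, 23/2)

k = 4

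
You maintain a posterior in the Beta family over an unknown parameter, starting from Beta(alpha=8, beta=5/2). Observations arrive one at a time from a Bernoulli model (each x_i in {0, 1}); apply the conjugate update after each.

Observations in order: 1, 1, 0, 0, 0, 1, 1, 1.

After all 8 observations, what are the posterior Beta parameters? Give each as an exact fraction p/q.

obs 1: x=1 → posterior Beta(9, 5/2)
obs 2: x=1 → posterior Beta(10, 5/2)
obs 3: x=0 → posterior Beta(10, 7/2)
obs 4: x=0 → posterior Beta(10, 9/2)
obs 5: x=0 → posterior Beta(10, 11/2)
obs 6: x=1 → posterior Beta(11, 11/2)
obs 7: x=1 → posterior Beta(12, 11/2)
obs 8: x=1 → posterior Beta(13, 11/2)

alpha=13, beta=11/2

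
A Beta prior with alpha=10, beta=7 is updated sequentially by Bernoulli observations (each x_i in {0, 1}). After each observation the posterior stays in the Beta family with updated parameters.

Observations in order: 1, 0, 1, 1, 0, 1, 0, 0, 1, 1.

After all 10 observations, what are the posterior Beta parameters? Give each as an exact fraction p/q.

obs 1: x=1 → posterior Beta(11, 7)
obs 2: x=0 → posterior Beta(11, 8)
obs 3: x=1 → posterior Beta(12, 8)
obs 4: x=1 → posterior Beta(13, 8)
obs 5: x=0 → posterior Beta(13, 9)
obs 6: x=1 → posterior Beta(14, 9)
obs 7: x=0 → posterior Beta(14, 10)
obs 8: x=0 → posterior Beta(14, 11)
obs 9: x=1 → posterior Beta(15, 11)
obs 10: x=1 → posterior Beta(16, 11)

alpha=16, beta=11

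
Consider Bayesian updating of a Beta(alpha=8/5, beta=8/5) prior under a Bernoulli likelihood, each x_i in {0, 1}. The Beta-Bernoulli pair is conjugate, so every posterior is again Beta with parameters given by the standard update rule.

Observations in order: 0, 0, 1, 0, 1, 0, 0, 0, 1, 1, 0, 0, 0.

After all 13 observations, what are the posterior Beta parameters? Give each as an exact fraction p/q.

obs 1: x=0 → posterior Beta(8/5, 13/5)
obs 2: x=0 → posterior Beta(8/5, 18/5)
obs 3: x=1 → posterior Beta(13/5, 18/5)
obs 4: x=0 → posterior Beta(13/5, 23/5)
obs 5: x=1 → posterior Beta(18/5, 23/5)
obs 6: x=0 → posterior Beta(18/5, 28/5)
obs 7: x=0 → posterior Beta(18/5, 33/5)
obs 8: x=0 → posterior Beta(18/5, 38/5)
obs 9: x=1 → posterior Beta(23/5, 38/5)
obs 10: x=1 → posterior Beta(28/5, 38/5)
obs 11: x=0 → posterior Beta(28/5, 43/5)
obs 12: x=0 → posterior Beta(28/5, 48/5)
obs 13: x=0 → posterior Beta(28/5, 53/5)

alpha=28/5, beta=53/5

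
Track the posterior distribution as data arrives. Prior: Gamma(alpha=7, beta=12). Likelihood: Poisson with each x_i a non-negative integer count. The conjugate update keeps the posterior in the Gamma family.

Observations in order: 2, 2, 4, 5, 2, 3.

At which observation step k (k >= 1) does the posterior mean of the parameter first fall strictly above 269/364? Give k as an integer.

k = 2

obs 1: x=2 → posterior Gamma(9, 13)
obs 2: x=2 → posterior Gamma(11, 14)
obs 3: x=4 → posterior Gamma(15, 15)
obs 4: x=5 → posterior Gamma(20, 16)
obs 5: x=2 → posterior Gamma(22, 17)
obs 6: x=3 → posterior Gamma(25, 18)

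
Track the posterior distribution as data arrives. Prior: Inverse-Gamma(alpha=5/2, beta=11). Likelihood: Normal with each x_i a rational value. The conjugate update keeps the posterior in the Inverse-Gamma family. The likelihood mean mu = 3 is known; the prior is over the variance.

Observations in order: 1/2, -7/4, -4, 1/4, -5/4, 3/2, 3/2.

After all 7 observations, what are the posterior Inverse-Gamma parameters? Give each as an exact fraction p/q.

alpha=6, beta=2079/32

obs 1: x=1/2 → posterior Inverse-Gamma(3, 113/8)
obs 2: x=-7/4 → posterior Inverse-Gamma(7/2, 813/32)
obs 3: x=-4 → posterior Inverse-Gamma(4, 1597/32)
obs 4: x=1/4 → posterior Inverse-Gamma(9/2, 859/16)
obs 5: x=-5/4 → posterior Inverse-Gamma(5, 2007/32)
obs 6: x=3/2 → posterior Inverse-Gamma(11/2, 2043/32)
obs 7: x=3/2 → posterior Inverse-Gamma(6, 2079/32)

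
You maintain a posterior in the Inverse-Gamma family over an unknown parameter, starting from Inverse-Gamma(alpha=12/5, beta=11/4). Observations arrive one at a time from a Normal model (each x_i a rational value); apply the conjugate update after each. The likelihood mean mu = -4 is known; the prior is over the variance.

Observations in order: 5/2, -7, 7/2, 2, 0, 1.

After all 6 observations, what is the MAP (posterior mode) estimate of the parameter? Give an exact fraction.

475/32

obs 1: x=5/2 → posterior Inverse-Gamma(29/10, 191/8)
obs 2: x=-7 → posterior Inverse-Gamma(17/5, 227/8)
obs 3: x=7/2 → posterior Inverse-Gamma(39/10, 113/2)
obs 4: x=2 → posterior Inverse-Gamma(22/5, 149/2)
obs 5: x=0 → posterior Inverse-Gamma(49/10, 165/2)
obs 6: x=1 → posterior Inverse-Gamma(27/5, 95)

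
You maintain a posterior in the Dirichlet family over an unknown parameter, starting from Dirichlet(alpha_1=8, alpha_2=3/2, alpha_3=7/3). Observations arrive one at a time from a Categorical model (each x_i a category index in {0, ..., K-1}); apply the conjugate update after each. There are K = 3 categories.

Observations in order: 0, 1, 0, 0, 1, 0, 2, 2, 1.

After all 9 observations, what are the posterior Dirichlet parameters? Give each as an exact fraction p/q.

obs 1: x=0 → posterior Dirichlet(9, 3/2, 7/3)
obs 2: x=1 → posterior Dirichlet(9, 5/2, 7/3)
obs 3: x=0 → posterior Dirichlet(10, 5/2, 7/3)
obs 4: x=0 → posterior Dirichlet(11, 5/2, 7/3)
obs 5: x=1 → posterior Dirichlet(11, 7/2, 7/3)
obs 6: x=0 → posterior Dirichlet(12, 7/2, 7/3)
obs 7: x=2 → posterior Dirichlet(12, 7/2, 10/3)
obs 8: x=2 → posterior Dirichlet(12, 7/2, 13/3)
obs 9: x=1 → posterior Dirichlet(12, 9/2, 13/3)

alpha_1=12, alpha_2=9/2, alpha_3=13/3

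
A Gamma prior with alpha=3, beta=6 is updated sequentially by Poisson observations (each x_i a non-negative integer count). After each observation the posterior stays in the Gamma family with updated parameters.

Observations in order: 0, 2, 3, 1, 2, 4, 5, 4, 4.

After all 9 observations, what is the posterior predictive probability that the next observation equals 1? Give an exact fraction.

5965588509467504918575286865234375/20769187434139310514121985316880384

obs 1: x=0 → posterior Gamma(3, 7)
obs 2: x=2 → posterior Gamma(5, 8)
obs 3: x=3 → posterior Gamma(8, 9)
obs 4: x=1 → posterior Gamma(9, 10)
obs 5: x=2 → posterior Gamma(11, 11)
obs 6: x=4 → posterior Gamma(15, 12)
obs 7: x=5 → posterior Gamma(20, 13)
obs 8: x=4 → posterior Gamma(24, 14)
obs 9: x=4 → posterior Gamma(28, 15)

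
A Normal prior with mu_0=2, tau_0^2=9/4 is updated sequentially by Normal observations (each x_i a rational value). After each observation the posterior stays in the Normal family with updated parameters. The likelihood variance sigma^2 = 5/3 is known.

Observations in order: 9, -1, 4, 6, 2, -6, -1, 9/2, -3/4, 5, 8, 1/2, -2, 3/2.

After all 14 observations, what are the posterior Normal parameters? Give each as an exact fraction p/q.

mu_0=3373/1592, tau_0^2=45/398

obs 1: x=9 → posterior Normal(283/47, 45/47)
obs 2: x=-1 → posterior Normal(128/37, 45/74)
obs 3: x=4 → posterior Normal(364/101, 45/101)
obs 4: x=6 → posterior Normal(263/64, 45/128)
obs 5: x=2 → posterior Normal(116/31, 9/31)
obs 6: x=-6 → posterior Normal(209/91, 45/182)
obs 7: x=-1 → posterior Normal(391/209, 45/209)
obs 8: x=9/2 → posterior Normal(1025/472, 45/236)
obs 9: x=-3/4 → posterior Normal(1969/1052, 45/263)
obs 10: x=5 → posterior Normal(2509/1160, 9/58)
obs 11: x=8 → posterior Normal(3373/1268, 45/317)
obs 12: x=1/2 → posterior Normal(3427/1376, 45/344)
obs 13: x=-2 → posterior Normal(3211/1484, 45/371)
obs 14: x=3/2 → posterior Normal(3373/1592, 45/398)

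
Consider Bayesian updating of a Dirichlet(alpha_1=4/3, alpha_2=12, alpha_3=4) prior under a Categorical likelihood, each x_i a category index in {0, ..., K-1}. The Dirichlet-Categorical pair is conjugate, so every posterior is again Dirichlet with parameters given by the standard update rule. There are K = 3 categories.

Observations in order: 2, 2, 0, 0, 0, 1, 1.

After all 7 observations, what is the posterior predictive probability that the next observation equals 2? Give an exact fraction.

obs 1: x=2 → posterior Dirichlet(4/3, 12, 5)
obs 2: x=2 → posterior Dirichlet(4/3, 12, 6)
obs 3: x=0 → posterior Dirichlet(7/3, 12, 6)
obs 4: x=0 → posterior Dirichlet(10/3, 12, 6)
obs 5: x=0 → posterior Dirichlet(13/3, 12, 6)
obs 6: x=1 → posterior Dirichlet(13/3, 13, 6)
obs 7: x=1 → posterior Dirichlet(13/3, 14, 6)

18/73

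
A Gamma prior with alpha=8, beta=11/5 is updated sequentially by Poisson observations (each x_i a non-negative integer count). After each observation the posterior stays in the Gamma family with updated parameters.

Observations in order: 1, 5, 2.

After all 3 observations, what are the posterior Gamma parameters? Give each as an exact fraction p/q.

obs 1: x=1 → posterior Gamma(9, 16/5)
obs 2: x=5 → posterior Gamma(14, 21/5)
obs 3: x=2 → posterior Gamma(16, 26/5)

alpha=16, beta=26/5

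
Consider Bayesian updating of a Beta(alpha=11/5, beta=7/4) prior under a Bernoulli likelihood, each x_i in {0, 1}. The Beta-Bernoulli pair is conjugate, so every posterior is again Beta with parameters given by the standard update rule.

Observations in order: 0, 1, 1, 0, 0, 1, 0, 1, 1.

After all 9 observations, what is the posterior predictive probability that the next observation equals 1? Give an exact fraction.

144/259

obs 1: x=0 → posterior Beta(11/5, 11/4)
obs 2: x=1 → posterior Beta(16/5, 11/4)
obs 3: x=1 → posterior Beta(21/5, 11/4)
obs 4: x=0 → posterior Beta(21/5, 15/4)
obs 5: x=0 → posterior Beta(21/5, 19/4)
obs 6: x=1 → posterior Beta(26/5, 19/4)
obs 7: x=0 → posterior Beta(26/5, 23/4)
obs 8: x=1 → posterior Beta(31/5, 23/4)
obs 9: x=1 → posterior Beta(36/5, 23/4)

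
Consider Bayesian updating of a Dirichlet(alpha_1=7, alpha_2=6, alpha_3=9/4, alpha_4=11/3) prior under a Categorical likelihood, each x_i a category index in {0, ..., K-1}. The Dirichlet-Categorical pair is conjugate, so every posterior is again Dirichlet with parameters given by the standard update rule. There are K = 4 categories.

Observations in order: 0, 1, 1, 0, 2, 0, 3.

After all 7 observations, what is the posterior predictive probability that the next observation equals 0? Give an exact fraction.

120/311

obs 1: x=0 → posterior Dirichlet(8, 6, 9/4, 11/3)
obs 2: x=1 → posterior Dirichlet(8, 7, 9/4, 11/3)
obs 3: x=1 → posterior Dirichlet(8, 8, 9/4, 11/3)
obs 4: x=0 → posterior Dirichlet(9, 8, 9/4, 11/3)
obs 5: x=2 → posterior Dirichlet(9, 8, 13/4, 11/3)
obs 6: x=0 → posterior Dirichlet(10, 8, 13/4, 11/3)
obs 7: x=3 → posterior Dirichlet(10, 8, 13/4, 14/3)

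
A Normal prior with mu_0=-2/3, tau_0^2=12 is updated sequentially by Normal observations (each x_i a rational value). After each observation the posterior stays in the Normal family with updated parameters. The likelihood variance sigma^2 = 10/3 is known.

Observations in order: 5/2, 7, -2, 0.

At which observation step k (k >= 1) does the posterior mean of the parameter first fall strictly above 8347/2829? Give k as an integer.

k = 2

obs 1: x=5/2 → posterior Normal(125/69, 60/23)
obs 2: x=7 → posterior Normal(503/123, 60/41)
obs 3: x=-2 → posterior Normal(395/177, 60/59)
obs 4: x=0 → posterior Normal(395/231, 60/77)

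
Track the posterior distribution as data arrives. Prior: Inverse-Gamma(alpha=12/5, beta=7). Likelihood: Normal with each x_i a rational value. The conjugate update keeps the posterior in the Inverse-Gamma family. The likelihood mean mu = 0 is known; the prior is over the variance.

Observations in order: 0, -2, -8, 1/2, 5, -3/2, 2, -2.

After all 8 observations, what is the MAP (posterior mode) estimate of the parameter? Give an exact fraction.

1175/148

obs 1: x=0 → posterior Inverse-Gamma(29/10, 7)
obs 2: x=-2 → posterior Inverse-Gamma(17/5, 9)
obs 3: x=-8 → posterior Inverse-Gamma(39/10, 41)
obs 4: x=1/2 → posterior Inverse-Gamma(22/5, 329/8)
obs 5: x=5 → posterior Inverse-Gamma(49/10, 429/8)
obs 6: x=-3/2 → posterior Inverse-Gamma(27/5, 219/4)
obs 7: x=2 → posterior Inverse-Gamma(59/10, 227/4)
obs 8: x=-2 → posterior Inverse-Gamma(32/5, 235/4)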